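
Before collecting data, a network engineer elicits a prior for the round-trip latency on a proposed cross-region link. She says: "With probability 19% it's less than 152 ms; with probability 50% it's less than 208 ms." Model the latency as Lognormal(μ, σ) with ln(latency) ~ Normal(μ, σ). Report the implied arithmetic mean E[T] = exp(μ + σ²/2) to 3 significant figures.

E[T] ≈ 222 ms

If T ~ Lognormal(μ,σ) then ln T ~ Normal(μ,σ), so the p-quantile of ln T is μ + z_p·σ.
ln(152) = 5.024 and ln(208) = 5.338; z_{0.19} = -0.8779, z_{0.5} = 0.
σ = (5.338 − 5.024)/(0 − (-0.8779)) = 0.357.
μ = 5.024 − (-0.8779)·0.357 = 5.338.
E[T] = exp(μ + σ²/2) = exp(5.338 + 0.0638) = 222 ms.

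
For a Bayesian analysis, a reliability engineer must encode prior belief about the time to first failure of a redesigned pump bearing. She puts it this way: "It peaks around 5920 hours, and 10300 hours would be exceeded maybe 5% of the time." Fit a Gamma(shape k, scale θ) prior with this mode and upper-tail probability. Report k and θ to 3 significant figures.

Gamma(k,θ) with k>1 has mode (k−1)θ, so θ = 5920/(k−1).
Need P(X < 10300) = 0.95 with θ tied to k this way. Start at k = 2, θ = 5920: P(X<10300) ≈ 0.519.
Too low — raise k to concentrate. Iterating converges to k ≈ 10.1.
Then θ = 5920/(10.1−1) ≈ 651.

k ≈ 10.1, θ ≈ 651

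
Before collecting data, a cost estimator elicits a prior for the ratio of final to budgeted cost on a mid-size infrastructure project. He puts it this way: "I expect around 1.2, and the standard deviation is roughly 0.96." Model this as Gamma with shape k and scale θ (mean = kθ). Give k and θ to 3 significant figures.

For Gamma(k, scale θ): mean = kθ, variance = kθ², so CV = 1/√k.
CV = SD/mean = 0.96/1.2 = 0.8, hence k = 1/CV² = 1.56.
Then θ = mean/k = 1.2/1.56 = 0.768.

k ≈ 1.56, θ ≈ 0.768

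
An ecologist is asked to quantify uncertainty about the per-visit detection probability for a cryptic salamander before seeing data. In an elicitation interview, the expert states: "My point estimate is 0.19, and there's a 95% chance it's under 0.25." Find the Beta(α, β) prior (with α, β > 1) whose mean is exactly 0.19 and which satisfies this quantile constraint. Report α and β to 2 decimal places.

α ≈ 23.91, β ≈ 101.94

With mean 0.19 fixed, write α = 0.19s, β = 0.81s where s = α+β.
Need P(θ < 0.25) = 0.95 under Beta(0.19s, 0.81s). Normal approximation: (q−m)/√(m(1−m)/s) ≈ z_{0.95} = 1.64, so s ≈ 0.19·0.81·(1.64)²/(0.25−0.19)² = 115.7.
At s = 115.7: P(θ<0.25) ≈ 0.943. Adjusting to match 0.95 gives s ≈ 125.85.
So α = 0.19·125.85 ≈ 23.91, β = 0.81·125.85 ≈ 101.94.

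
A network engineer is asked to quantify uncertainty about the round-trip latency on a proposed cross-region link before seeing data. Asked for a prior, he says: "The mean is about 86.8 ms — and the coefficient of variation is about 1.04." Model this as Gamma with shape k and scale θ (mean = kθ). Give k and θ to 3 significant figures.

For Gamma(k, scale θ): mean = kθ, variance = kθ², so CV = 1/√k.
CV = 1.04, hence k = 1/CV² = 0.925.
Then θ = mean/k = 86.8/0.925 = 93.9.

k ≈ 0.925, θ ≈ 93.9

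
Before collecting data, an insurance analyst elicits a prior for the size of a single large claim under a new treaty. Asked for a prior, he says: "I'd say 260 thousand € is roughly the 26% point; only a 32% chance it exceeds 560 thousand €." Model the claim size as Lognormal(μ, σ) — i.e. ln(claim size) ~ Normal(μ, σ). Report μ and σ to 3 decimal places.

If T ~ Lognormal(μ,σ) then ln T ~ Normal(μ,σ), so the p-quantile of ln T is μ + z_p·σ.
ln(260) = 5.561 and ln(560) = 6.328; z_{0.26} = -0.6433, z_{0.68} = 0.4677.
σ = (6.328 − 5.561)/(0.4677 − (-0.6433)) = 0.691.
μ = 5.561 − (-0.6433)·0.691 = 6.005.

μ ≈ 6.005, σ ≈ 0.691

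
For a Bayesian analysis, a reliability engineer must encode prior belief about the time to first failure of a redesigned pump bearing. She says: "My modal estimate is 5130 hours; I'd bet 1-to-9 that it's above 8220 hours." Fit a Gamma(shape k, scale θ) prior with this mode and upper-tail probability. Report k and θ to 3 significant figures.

Gamma(k,θ) with k>1 has mode (k−1)θ, so θ = 5130/(k−1).
Need P(X < 8220) = 0.9 with θ tied to k this way. Start at k = 2, θ = 5130: P(X<8220) ≈ 0.476.
Too low — raise k to concentrate. Iterating converges to k ≈ 9.45.
Then θ = 5130/(9.45−1) ≈ 607.

k ≈ 9.45, θ ≈ 607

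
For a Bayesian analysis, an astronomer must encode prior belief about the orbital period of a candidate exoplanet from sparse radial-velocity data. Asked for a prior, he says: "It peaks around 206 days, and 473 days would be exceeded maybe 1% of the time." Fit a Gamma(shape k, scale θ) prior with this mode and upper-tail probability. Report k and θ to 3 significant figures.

Gamma(k,θ) with k>1 has mode (k−1)θ, so θ = 206/(k−1).
Need P(X < 473) = 0.99 with θ tied to k this way. Start at k = 2, θ = 206: P(X<473) ≈ 0.668.
Too low — raise k to concentrate. Iterating converges to k ≈ 7.92.
Then θ = 206/(7.92−1) ≈ 29.8.

k ≈ 7.92, θ ≈ 29.8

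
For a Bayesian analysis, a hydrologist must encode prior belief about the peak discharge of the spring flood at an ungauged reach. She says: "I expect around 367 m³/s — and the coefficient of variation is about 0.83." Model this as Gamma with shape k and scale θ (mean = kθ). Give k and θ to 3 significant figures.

k ≈ 1.45, θ ≈ 253

For Gamma(k, scale θ): mean = kθ, variance = kθ², so CV = 1/√k.
CV = 0.83, hence k = 1/CV² = 1.45.
Then θ = mean/k = 367/1.45 = 253.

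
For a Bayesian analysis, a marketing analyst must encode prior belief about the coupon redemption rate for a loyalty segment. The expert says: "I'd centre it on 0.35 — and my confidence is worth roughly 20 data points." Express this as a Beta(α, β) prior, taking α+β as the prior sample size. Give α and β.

α = 7, β = 13

Under the effective-sample-size interpretation, Beta(α, β) has prior mean α/(α+β) and prior sample size α+β.
So α+β = 20 and α/(α+β) = 0.35, giving α = 0.35·20 = 7 and β = 20 − 7 = 13.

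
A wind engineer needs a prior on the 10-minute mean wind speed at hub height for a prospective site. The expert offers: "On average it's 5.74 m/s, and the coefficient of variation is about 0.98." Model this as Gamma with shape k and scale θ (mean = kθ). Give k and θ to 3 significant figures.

k ≈ 1.04, θ ≈ 5.51

For Gamma(k, scale θ): mean = kθ, variance = kθ², so CV = 1/√k.
CV = 0.98, hence k = 1/CV² = 1.04.
Then θ = mean/k = 5.74/1.04 = 5.51.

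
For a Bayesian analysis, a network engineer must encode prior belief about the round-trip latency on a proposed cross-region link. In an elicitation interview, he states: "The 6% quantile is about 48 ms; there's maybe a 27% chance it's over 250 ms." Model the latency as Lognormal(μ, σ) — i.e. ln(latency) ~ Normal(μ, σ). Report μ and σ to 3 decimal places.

μ ≈ 5.055, σ ≈ 0.761

If T ~ Lognormal(μ,σ) then ln T ~ Normal(μ,σ), so the p-quantile of ln T is μ + z_p·σ.
ln(48) = 3.871 and ln(250) = 5.521; z_{0.06} = -1.555, z_{0.73} = 0.6128.
σ = (5.521 − 3.871)/(0.6128 − (-1.555)) = 0.761.
μ = 3.871 − (-1.555)·0.761 = 5.055.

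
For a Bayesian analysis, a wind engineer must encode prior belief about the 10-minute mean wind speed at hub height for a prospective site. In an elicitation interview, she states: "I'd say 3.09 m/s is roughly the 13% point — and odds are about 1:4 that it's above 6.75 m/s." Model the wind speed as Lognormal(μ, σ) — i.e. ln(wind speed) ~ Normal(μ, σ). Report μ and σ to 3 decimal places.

If T ~ Lognormal(μ,σ) then ln T ~ Normal(μ,σ), so the p-quantile of ln T is μ + z_p·σ.
ln(3.09) = 1.128 and ln(6.75) = 1.91; z_{0.13} = -1.126, z_{0.8} = 0.8416.
σ = (1.91 − 1.128)/(0.8416 − (-1.126)) = 0.397.
μ = 1.128 − (-1.126)·0.397 = 1.575.

μ ≈ 1.575, σ ≈ 0.397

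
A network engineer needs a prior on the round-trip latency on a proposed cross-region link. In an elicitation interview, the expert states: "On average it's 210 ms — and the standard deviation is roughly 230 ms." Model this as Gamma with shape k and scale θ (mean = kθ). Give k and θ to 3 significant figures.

For Gamma(k, scale θ): mean = kθ, variance = kθ², so CV = 1/√k.
CV = SD/mean = 230/210 = 1.095, hence k = 1/CV² = 0.834.
Then θ = mean/k = 210/0.834 = 252.

k ≈ 0.834, θ ≈ 252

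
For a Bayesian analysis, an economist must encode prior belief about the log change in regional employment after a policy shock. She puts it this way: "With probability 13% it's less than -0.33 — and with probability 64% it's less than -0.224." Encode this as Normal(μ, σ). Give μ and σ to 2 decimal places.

μ = -0.25, σ = 0.07

For Normal(μ,σ), the p-quantile is μ + z_p·σ. Here z_{0.13} = -1.126, z_{0.64} = 0.3585.
So -0.33 = μ − 1.126σ and -0.224 = μ + 0.3585σ.
Subtracting: σ = (-0.224 − -0.33)/(0.3585 − (-1.126)) = 0.07.
Then μ = -0.33 − (-1.126)·0.07 = -0.25.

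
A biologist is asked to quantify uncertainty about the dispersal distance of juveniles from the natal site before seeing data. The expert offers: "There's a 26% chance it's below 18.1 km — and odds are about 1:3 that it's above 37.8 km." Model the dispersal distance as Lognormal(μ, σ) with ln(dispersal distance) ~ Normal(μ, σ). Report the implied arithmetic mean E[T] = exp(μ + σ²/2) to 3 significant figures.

If T ~ Lognormal(μ,σ) then ln T ~ Normal(μ,σ), so the p-quantile of ln T is μ + z_p·σ.
ln(18.1) = 2.896 and ln(37.8) = 3.632; z_{0.26} = -0.6433, z_{0.75} = 0.6745.
σ = (3.632 − 2.896)/(0.6745 − (-0.6433)) = 0.559.
μ = 2.896 − (-0.6433)·0.559 = 3.255.
E[T] = exp(μ + σ²/2) = exp(3.255 + 0.1561) = 30.3 km.

E[T] ≈ 30.3 km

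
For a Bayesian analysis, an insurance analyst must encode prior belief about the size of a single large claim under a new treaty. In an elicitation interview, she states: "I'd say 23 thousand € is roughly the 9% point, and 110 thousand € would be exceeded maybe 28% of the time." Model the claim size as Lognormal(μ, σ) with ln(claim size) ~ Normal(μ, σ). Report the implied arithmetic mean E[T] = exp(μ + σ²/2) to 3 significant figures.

If T ~ Lognormal(μ,σ) then ln T ~ Normal(μ,σ), so the p-quantile of ln T is μ + z_p·σ.
ln(23) = 3.135 and ln(110) = 4.7; z_{0.09} = -1.341, z_{0.72} = 0.5828.
σ = (4.7 − 3.135)/(0.5828 − (-1.341)) = 0.814.
μ = 3.135 − (-1.341)·0.814 = 4.226.
E[T] = exp(μ + σ²/2) = exp(4.226 + 0.3310) = 95.3 thousand €.

E[T] ≈ 95.3 thousand €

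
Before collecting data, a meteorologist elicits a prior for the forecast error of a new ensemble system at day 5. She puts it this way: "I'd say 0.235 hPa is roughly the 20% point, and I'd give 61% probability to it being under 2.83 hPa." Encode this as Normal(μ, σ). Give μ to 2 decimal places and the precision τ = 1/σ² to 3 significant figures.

The p-quantile of Normal(μ,σ) is μ + z_p·σ, with z_{0.2} = -0.8416 and z_{0.61} = 0.2793.
Eliminate σ: μ = (z₂·x₁ − z₁·x₂)/(z₂ − z₁) = (0.2793·0.235 − (-0.8416)·2.83)/1.121 = 2.18.
Then σ = (x₂ − x₁)/(z₂ − z₁) = (2.83 − 0.235)/1.121 = 2.32.
Precision τ = 1/σ² = 1/2.315² = 0.187.

μ = 2.18, τ = 0.187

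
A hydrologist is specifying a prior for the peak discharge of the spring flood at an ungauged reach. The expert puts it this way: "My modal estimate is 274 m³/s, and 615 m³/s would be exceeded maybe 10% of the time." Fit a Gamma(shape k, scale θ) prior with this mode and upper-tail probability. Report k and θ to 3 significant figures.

Gamma(k,θ) with k>1 has mode (k−1)θ, so θ = 274/(k−1).
Need P(X < 615) = 0.9 with θ tied to k this way. Start at k = 2, θ = 274: P(X<615) ≈ 0.656.
Too low — raise k to concentrate. Iterating converges to k ≈ 3.94.
Then θ = 274/(3.94−1) ≈ 93.1.

k ≈ 3.94, θ ≈ 93.1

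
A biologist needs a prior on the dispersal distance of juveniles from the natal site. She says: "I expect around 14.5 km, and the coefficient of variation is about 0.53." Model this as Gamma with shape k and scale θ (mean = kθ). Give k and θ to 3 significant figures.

For Gamma(k, scale θ): mean = kθ, variance = kθ², so CV = 1/√k.
CV = 0.53, hence k = 1/CV² = 3.56.
Then θ = mean/k = 14.5/3.56 = 4.07.

k ≈ 3.56, θ ≈ 4.07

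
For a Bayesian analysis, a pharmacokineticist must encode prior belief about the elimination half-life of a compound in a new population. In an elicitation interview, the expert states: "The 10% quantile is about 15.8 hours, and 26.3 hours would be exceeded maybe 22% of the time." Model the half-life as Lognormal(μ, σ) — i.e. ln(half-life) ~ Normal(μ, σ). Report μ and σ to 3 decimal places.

If T ~ Lognormal(μ,σ) then ln T ~ Normal(μ,σ), so the p-quantile of ln T is μ + z_p·σ.
ln(15.8) = 2.76 and ln(26.3) = 3.27; z_{0.1} = -1.282, z_{0.78} = 0.7722.
σ = (3.27 − 2.76)/(0.7722 − (-1.282)) = 0.248.
μ = 2.76 − (-1.282)·0.248 = 3.078.

μ ≈ 3.078, σ ≈ 0.248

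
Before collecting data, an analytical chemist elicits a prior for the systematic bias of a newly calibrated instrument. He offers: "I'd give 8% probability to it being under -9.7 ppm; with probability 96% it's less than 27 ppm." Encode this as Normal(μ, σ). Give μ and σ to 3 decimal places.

μ = 6.640, σ = 11.630

For Normal(μ,σ), the p-quantile is μ + z_p·σ. Here z_{0.08} = -1.405, z_{0.96} = 1.751.
So -9.7 = μ − 1.405σ and 27 = μ + 1.751σ.
Subtracting: σ = (27 − -9.7)/(1.751 − (-1.405)) = 11.630.
Then μ = -9.7 − (-1.405)·11.630 = 6.640.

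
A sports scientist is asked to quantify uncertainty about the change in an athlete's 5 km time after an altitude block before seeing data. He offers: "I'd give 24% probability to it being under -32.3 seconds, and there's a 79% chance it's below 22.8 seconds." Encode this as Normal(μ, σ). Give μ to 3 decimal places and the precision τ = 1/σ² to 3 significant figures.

For Normal(μ,σ), the p-quantile is μ + z_p·σ. Here z_{0.24} = -0.7063, z_{0.79} = 0.8064.
So -32.3 = μ − 0.7063σ and 22.8 = μ + 0.8064σ.
Subtracting: σ = (22.8 − -32.3)/(0.8064 − (-0.7063)) = 36.424.
Then μ = -32.3 − (-0.7063)·36.424 = -6.573.
Precision τ = 1/σ² = 1/36.42² = 0.000754.

μ = -6.573, τ = 0.000754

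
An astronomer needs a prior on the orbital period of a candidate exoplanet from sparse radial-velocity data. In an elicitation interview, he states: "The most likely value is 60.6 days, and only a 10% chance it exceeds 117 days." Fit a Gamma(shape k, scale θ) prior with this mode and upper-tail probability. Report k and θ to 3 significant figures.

k ≈ 5.42, θ ≈ 13.7

Gamma(k,θ) with k>1 has mode (k−1)θ, so θ = 60.6/(k−1).
Need P(X < 117) = 0.9 with θ tied to k this way. Start at k = 2, θ = 60.6: P(X<117) ≈ 0.575.
Too low — raise k to concentrate. Iterating converges to k ≈ 5.42.
Then θ = 60.6/(5.42−1) ≈ 13.7.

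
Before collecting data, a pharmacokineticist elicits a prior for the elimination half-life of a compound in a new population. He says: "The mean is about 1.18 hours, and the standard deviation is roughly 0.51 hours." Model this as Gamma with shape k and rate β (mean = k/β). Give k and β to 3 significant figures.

For Gamma(k, rate β): mean = k/β, variance = k/β², so CV = 1/√k.
CV = SD/mean = 0.51/1.18 = 0.4322, hence k = 1/CV² = 5.35.
Then β = k/mean = 5.35/1.18 = 4.54.

k ≈ 5.35, β ≈ 4.54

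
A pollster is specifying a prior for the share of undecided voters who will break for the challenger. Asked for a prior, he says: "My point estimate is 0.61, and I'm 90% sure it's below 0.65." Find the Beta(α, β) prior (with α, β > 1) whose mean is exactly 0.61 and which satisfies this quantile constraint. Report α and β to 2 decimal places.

α ≈ 147.28, β ≈ 94.16

With mean 0.61 fixed, write α = 0.61s, β = 0.39s where s = α+β.
Need P(θ < 0.65) = 0.9 under Beta(0.61s, 0.39s). Normal approximation: (q−m)/√(m(1−m)/s) ≈ z_{0.9} = 1.28, so s ≈ 0.61·0.39·(1.28)²/(0.65−0.61)² = 244.2.
At s = 244.2: P(θ<0.65) ≈ 0.901. Adjusting to match 0.9 gives s ≈ 241.44.
So α = 0.61·241.44 ≈ 147.28, β = 0.39·241.44 ≈ 94.16.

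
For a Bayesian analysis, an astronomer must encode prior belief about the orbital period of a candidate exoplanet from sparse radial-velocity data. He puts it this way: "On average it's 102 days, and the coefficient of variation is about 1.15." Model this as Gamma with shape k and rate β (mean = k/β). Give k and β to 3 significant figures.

For Gamma(k, rate β): mean = k/β, variance = k/β², so CV = 1/√k.
CV = 1.15, hence k = 1/CV² = 0.756.
Then β = k/mean = 0.756/102 = 0.00741.

k ≈ 0.756, β ≈ 0.00741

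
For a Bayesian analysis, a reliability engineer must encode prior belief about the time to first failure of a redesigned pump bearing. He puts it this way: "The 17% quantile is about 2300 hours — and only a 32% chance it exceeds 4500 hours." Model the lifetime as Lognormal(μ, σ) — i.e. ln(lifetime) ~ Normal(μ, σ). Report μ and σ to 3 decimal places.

If T ~ Lognormal(μ,σ) then ln T ~ Normal(μ,σ), so the p-quantile of ln T is μ + z_p·σ.
ln(2300) = 7.741 and ln(4500) = 8.412; z_{0.17} = -0.9542, z_{0.68} = 0.4677.
σ = (8.412 − 7.741)/(0.4677 − (-0.9542)) = 0.472.
μ = 7.741 − (-0.9542)·0.472 = 8.191.

μ ≈ 8.191, σ ≈ 0.472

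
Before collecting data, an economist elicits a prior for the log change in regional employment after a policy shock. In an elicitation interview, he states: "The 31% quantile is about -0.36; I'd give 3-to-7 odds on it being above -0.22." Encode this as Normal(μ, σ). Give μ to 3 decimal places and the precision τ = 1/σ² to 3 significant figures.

μ = -0.292, τ = 53.1

For Normal(μ,σ), the p-quantile is μ + z_p·σ. Here z_{0.31} = -0.4959, z_{0.7} = 0.5244.
So -0.36 = μ − 0.4959σ and -0.22 = μ + 0.5244σ.
Subtracting: σ = (-0.22 − -0.36)/(0.5244 − (-0.4959)) = 0.137.
Then μ = -0.36 − (-0.4959)·0.137 = -0.292.
Precision τ = 1/σ² = 1/0.1372² = 53.1.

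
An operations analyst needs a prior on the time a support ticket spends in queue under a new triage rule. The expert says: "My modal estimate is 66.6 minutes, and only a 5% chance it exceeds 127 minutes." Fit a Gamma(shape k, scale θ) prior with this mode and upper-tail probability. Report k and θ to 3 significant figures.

Gamma(k,θ) with k>1 has mode (k−1)θ, so θ = 66.6/(k−1).
Need P(X < 127) = 0.95 with θ tied to k this way. Start at k = 2, θ = 66.6: P(X<127) ≈ 0.568.
Too low — raise k to concentrate. Iterating converges to k ≈ 7.67.
Then θ = 66.6/(7.67−1) ≈ 9.98.

k ≈ 7.67, θ ≈ 9.98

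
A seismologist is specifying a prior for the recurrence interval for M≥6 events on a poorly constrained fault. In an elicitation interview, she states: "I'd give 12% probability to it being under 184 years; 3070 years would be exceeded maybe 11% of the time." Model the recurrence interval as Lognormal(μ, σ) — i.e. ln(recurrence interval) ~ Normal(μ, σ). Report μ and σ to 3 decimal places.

If T ~ Lognormal(μ,σ) then ln T ~ Normal(μ,σ), so the p-quantile of ln T is μ + z_p·σ.
ln(184) = 5.215 and ln(3070) = 8.029; z_{0.12} = -1.175, z_{0.89} = 1.227.
σ = (8.029 − 5.215)/(1.227 − (-1.175)) = 1.172.
μ = 5.215 − (-1.175)·1.172 = 6.592.

μ ≈ 6.592, σ ≈ 1.172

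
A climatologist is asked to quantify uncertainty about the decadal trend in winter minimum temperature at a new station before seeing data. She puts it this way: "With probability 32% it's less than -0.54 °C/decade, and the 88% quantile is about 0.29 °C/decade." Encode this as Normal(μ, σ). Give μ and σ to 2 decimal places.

For Normal(μ,σ), the p-quantile is μ + z_p·σ. Here z_{0.32} = -0.4677, z_{0.88} = 1.175.
So -0.54 = μ − 0.4677σ and 0.29 = μ + 1.175σ.
Subtracting: σ = (0.29 − -0.54)/(1.175 − (-0.4677)) = 0.51.
Then μ = -0.54 − (-0.4677)·0.51 = -0.30.

μ = -0.30, σ = 0.51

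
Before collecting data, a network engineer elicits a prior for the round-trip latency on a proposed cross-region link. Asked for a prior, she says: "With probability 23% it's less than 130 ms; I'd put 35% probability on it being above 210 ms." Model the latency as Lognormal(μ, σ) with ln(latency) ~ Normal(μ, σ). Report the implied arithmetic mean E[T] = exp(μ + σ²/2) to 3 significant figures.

E[T] ≈ 195 ms

If T ~ Lognormal(μ,σ) then ln T ~ Normal(μ,σ), so the p-quantile of ln T is μ + z_p·σ.
ln(130) = 4.868 and ln(210) = 5.347; z_{0.23} = -0.7388, z_{0.65} = 0.3853.
σ = (5.347 − 4.868)/(0.3853 − (-0.7388)) = 0.427.
μ = 4.868 − (-0.7388)·0.427 = 5.183.
E[T] = exp(μ + σ²/2) = exp(5.183 + 0.0910) = 195 ms.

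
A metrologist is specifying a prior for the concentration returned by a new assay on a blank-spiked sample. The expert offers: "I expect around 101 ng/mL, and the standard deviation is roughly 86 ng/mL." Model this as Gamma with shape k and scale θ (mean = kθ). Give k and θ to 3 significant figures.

k ≈ 1.38, θ ≈ 73.2

For Gamma(k, scale θ): mean = kθ, variance = kθ², so CV = 1/√k.
CV = SD/mean = 86/101 = 0.8515, hence k = 1/CV² = 1.38.
Then θ = mean/k = 101/1.38 = 73.2.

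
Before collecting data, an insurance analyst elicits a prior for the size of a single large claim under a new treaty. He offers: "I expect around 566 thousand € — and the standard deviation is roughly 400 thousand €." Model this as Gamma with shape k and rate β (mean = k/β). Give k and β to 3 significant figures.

k ≈ 2, β ≈ 0.00354

For Gamma(k, rate β): mean = k/β, variance = k/β², so CV = 1/√k.
CV = SD/mean = 400/566 = 0.7067, hence k = 1/CV² = 2.
Then β = k/mean = 2/566 = 0.00354.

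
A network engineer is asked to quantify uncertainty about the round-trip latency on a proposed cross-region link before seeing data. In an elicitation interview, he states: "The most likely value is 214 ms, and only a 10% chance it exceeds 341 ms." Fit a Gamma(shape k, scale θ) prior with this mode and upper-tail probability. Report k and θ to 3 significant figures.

Gamma(k,θ) with k>1 has mode (k−1)θ, so θ = 214/(k−1).
Need P(X < 341) = 0.9 with θ tied to k this way. Start at k = 2, θ = 214: P(X<341) ≈ 0.473.
Too low — raise k to concentrate. Iterating converges to k ≈ 9.65.
Then θ = 214/(9.65−1) ≈ 24.7.

k ≈ 9.65, θ ≈ 24.7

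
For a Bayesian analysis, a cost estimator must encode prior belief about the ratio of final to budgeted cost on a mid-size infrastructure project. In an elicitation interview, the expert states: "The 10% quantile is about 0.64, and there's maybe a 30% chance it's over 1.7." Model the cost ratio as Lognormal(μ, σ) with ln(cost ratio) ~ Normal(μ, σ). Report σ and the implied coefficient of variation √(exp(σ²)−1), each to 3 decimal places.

σ ≈ 0.541, CV ≈ 0.583

If T ~ Lognormal(μ,σ) then ln T ~ Normal(μ,σ), so the p-quantile of ln T is μ + z_p·σ.
ln(0.64) = -0.4463 and ln(1.7) = 0.5306; z_{0.1} = -1.282, z_{0.7} = 0.5244.
σ = (0.5306 − -0.4463)/(0.5244 − (-1.282)) = 0.541.
μ = -0.4463 − (-1.282)·0.541 = 0.247.
CV = √(exp(σ²)−1) = √(exp(0.2926)−1) = 0.583.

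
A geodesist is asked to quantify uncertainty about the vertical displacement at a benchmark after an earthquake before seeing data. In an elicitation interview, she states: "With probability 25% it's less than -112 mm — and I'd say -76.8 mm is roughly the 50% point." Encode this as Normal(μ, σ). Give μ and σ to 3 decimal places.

μ = -76.800, σ = 52.188

For Normal(μ,σ), the p-quantile is μ + z_p·σ. Here z_{0.25} = -0.6745, z_{0.5} = 0.
So -112 = μ − 0.6745σ and -76.8 = μ + 0σ.
Subtracting: σ = (-76.8 − -112)/(0 − (-0.6745)) = 52.188.
Then μ = -112 − (-0.6745)·52.188 = -76.800.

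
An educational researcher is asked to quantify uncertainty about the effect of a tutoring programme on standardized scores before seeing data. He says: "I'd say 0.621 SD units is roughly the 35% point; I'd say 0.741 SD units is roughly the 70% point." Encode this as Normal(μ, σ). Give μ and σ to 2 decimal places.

μ = 0.67, σ = 0.13

The p-quantile of Normal(μ,σ) is μ + z_p·σ, with z_{0.35} = -0.3853 and z_{0.7} = 0.5244.
Eliminate σ: μ = (z₂·x₁ − z₁·x₂)/(z₂ − z₁) = (0.5244·0.621 − (-0.3853)·0.741)/0.9097 = 0.67.
Then σ = (x₂ − x₁)/(z₂ − z₁) = (0.741 − 0.621)/0.9097 = 0.13.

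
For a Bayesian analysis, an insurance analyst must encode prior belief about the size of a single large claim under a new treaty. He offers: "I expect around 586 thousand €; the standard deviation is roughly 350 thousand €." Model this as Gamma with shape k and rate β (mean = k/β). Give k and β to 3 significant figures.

For Gamma(k, rate β): mean = k/β, variance = k/β², so CV = 1/√k.
CV = SD/mean = 350/586 = 0.5973, hence k = 1/CV² = 2.8.
Then β = k/mean = 2.8/586 = 0.00478.

k ≈ 2.8, β ≈ 0.00478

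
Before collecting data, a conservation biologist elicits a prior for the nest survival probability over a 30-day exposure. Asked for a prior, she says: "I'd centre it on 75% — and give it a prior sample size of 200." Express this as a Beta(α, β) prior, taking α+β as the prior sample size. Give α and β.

Under the effective-sample-size interpretation, Beta(α, β) has prior mean α/(α+β) and prior sample size α+β.
So α+β = 200 and α/(α+β) = 0.75, giving α = 0.75·200 = 150 and β = 200 − 150 = 50.

α = 150, β = 50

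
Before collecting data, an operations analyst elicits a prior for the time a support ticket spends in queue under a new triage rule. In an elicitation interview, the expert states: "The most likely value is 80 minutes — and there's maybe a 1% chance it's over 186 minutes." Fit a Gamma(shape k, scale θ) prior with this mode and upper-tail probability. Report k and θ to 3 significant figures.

k ≈ 7.7, θ ≈ 11.9

Gamma(k,θ) with k>1 has mode (k−1)θ, so θ = 80/(k−1).
Need P(X < 186) = 0.99 with θ tied to k this way. Start at k = 2, θ = 80: P(X<186) ≈ 0.675.
Too low — raise k to concentrate. Iterating converges to k ≈ 7.7.
Then θ = 80/(7.7−1) ≈ 11.9.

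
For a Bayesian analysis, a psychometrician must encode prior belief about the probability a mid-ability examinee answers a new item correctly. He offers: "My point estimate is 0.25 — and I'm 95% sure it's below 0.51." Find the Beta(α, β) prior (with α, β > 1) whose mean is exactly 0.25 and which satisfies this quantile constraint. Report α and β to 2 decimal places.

With mean 0.25 fixed, write α = 0.25s, β = 0.75s where s = α+β.
Need P(θ < 0.51) = 0.95 under Beta(0.25s, 0.75s). Normal approximation: (q−m)/√(m(1−m)/s) ≈ z_{0.95} = 1.64, so s ≈ 0.25·0.75·(1.64)²/(0.51−0.25)² = 7.5.
At s = 7.5: P(θ<0.51) ≈ 0.939. Adjusting to match 0.95 gives s ≈ 8.66.
So α = 0.25·8.66 ≈ 2.17, β = 0.75·8.66 ≈ 6.50.

α ≈ 2.17, β ≈ 6.50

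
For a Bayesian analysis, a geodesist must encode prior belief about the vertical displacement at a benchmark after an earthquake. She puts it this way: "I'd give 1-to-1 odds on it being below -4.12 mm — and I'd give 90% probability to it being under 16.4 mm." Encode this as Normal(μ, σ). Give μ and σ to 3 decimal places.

For Normal(μ,σ), the p-quantile is μ + z_p·σ. Here z_{0.5} = 0, z_{0.9} = 1.282.
So -4.12 = μ + 0σ and 16.4 = μ + 1.282σ.
Subtracting: σ = (16.4 − -4.12)/(1.282 − (0)) = 16.012.
Then μ = -4.12 − (0)·16.012 = -4.120.

μ = -4.120, σ = 16.012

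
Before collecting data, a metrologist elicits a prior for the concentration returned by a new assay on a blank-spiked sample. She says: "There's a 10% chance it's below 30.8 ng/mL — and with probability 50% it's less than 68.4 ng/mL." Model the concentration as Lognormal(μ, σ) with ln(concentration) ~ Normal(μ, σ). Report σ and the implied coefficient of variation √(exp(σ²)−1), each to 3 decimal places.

σ ≈ 0.623, CV ≈ 0.688

If T ~ Lognormal(μ,σ) then ln T ~ Normal(μ,σ), so the p-quantile of ln T is μ + z_p·σ.
ln(30.8) = 3.428 and ln(68.4) = 4.225; z_{0.1} = -1.282, z_{0.5} = 0.
σ = (4.225 − 3.428)/(0 − (-1.282)) = 0.623.
μ = 3.428 − (-1.282)·0.623 = 4.225.
CV = √(exp(σ²)−1) = √(exp(0.3876)−1) = 0.688.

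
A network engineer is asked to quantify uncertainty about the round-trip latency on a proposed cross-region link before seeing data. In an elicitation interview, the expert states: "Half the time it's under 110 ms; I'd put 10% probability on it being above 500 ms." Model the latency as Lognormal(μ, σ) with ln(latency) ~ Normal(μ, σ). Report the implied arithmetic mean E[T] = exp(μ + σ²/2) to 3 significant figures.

E[T] ≈ 221 ms

If T ~ Lognormal(μ,σ) then ln T ~ Normal(μ,σ), so the p-quantile of ln T is μ + z_p·σ.
ln(110) = 4.7 and ln(500) = 6.215; z_{0.5} = 0, z_{0.9} = 1.282.
σ = (6.215 − 4.7)/(1.282 − (0)) = 1.181.
μ = 4.7 − (0)·1.181 = 4.700.
E[T] = exp(μ + σ²/2) = exp(4.700 + 0.6979) = 221 ms.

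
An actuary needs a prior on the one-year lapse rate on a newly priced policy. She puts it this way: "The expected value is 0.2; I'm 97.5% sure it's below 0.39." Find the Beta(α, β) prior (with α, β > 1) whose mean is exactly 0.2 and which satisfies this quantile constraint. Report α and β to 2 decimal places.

α ≈ 4.23, β ≈ 16.93

With mean 0.2 fixed, write α = 0.2s, β = 0.8s where s = α+β.
Need P(θ < 0.39) = 0.975 under Beta(0.2s, 0.8s). Normal approximation: (q−m)/√(m(1−m)/s) ≈ z_{0.975} = 1.96, so s ≈ 0.2·0.8·(1.96)²/(0.39−0.2)² = 17.0.
At s = 17.0: P(θ<0.39) ≈ 0.962. Adjusting to match 0.975 gives s ≈ 21.16.
So α = 0.2·21.16 ≈ 4.23, β = 0.8·21.16 ≈ 16.93.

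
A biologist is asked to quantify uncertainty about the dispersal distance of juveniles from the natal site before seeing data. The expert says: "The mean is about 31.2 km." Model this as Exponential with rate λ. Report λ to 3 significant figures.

Exponential mean = 1/λ, so λ = 1/31.2 = 0.0321.

λ ≈ 0.0321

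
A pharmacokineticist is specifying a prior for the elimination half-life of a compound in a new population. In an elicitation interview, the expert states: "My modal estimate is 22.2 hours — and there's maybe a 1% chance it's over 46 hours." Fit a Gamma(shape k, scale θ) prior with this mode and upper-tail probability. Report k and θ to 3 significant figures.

Gamma(k,θ) with k>1 has mode (k−1)θ, so θ = 22.2/(k−1).
Need P(X < 46) = 0.99 with θ tied to k this way. Start at k = 2, θ = 22.2: P(X<46) ≈ 0.613.
Too low — raise k to concentrate. Iterating converges to k ≈ 10.2.
Then θ = 22.2/(10.2−1) ≈ 2.42.

k ≈ 10.2, θ ≈ 2.42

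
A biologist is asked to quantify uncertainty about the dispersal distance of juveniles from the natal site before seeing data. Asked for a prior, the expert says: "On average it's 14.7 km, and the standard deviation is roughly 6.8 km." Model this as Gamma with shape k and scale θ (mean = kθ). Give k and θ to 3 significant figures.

k ≈ 4.67, θ ≈ 3.15

For Gamma(k, scale θ): mean = kθ, variance = kθ², so CV = 1/√k.
CV = SD/mean = 6.8/14.7 = 0.4626, hence k = 1/CV² = 4.67.
Then θ = mean/k = 14.7/4.67 = 3.15.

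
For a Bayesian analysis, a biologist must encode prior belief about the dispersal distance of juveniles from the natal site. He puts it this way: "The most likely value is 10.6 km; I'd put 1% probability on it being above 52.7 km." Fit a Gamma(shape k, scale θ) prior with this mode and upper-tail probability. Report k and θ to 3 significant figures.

k ≈ 2.53, θ ≈ 6.94

Gamma(k,θ) with k>1 has mode (k−1)θ, so θ = 10.6/(k−1).
Need P(X < 52.7) = 0.99 with θ tied to k this way. Start at k = 2, θ = 10.6: P(X<52.7) ≈ 0.959.
Too low — raise k to concentrate. Iterating converges to k ≈ 2.53.
Then θ = 10.6/(2.53−1) ≈ 6.94.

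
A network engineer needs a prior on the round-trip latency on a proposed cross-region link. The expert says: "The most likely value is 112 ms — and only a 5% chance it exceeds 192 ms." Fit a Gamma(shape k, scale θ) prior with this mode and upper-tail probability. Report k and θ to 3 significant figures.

Gamma(k,θ) with k>1 has mode (k−1)θ, so θ = 112/(k−1).
Need P(X < 192) = 0.95 with θ tied to k this way. Start at k = 2, θ = 112: P(X<192) ≈ 0.511.
Too low — raise k to concentrate. Iterating converges to k ≈ 10.6.
Then θ = 112/(10.6−1) ≈ 11.7.

k ≈ 10.6, θ ≈ 11.7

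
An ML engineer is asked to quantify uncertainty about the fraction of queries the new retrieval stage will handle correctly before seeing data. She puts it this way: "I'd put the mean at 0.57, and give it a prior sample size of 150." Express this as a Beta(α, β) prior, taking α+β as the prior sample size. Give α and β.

Under the effective-sample-size interpretation, Beta(α, β) has prior mean α/(α+β) and prior sample size α+β.
So α+β = 150 and α/(α+β) = 0.57, giving α = 0.57·150 = 85.5 and β = 150 − 85.5 = 64.5.

α = 85.5, β = 64.5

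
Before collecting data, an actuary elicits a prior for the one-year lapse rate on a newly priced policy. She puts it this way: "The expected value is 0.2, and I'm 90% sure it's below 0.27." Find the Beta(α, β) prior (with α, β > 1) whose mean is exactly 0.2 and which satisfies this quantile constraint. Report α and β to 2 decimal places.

α ≈ 11.28, β ≈ 45.10

With mean 0.2 fixed, write α = 0.2s, β = 0.8s where s = α+β.
Need P(θ < 0.27) = 0.9 under Beta(0.2s, 0.8s). Normal approximation: (q−m)/√(m(1−m)/s) ≈ z_{0.9} = 1.28, so s ≈ 0.2·0.8·(1.28)²/(0.27−0.2)² = 53.6.
At s = 53.6: P(θ<0.27) ≈ 0.895. Adjusting to match 0.9 gives s ≈ 56.38.
So α = 0.2·56.38 ≈ 11.28, β = 0.8·56.38 ≈ 45.10.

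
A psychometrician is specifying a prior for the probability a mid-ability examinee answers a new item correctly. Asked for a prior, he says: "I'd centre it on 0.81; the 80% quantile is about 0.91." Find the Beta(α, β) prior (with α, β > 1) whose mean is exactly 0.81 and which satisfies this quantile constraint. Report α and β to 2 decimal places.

With mean 0.81 fixed, write α = 0.81s, β = 0.19s where s = α+β.
Need P(θ < 0.91) = 0.8 under Beta(0.81s, 0.19s). Normal approximation: (q−m)/√(m(1−m)/s) ≈ z_{0.8} = 0.842, so s ≈ 0.81·0.19·(0.842)²/(0.91−0.81)² = 10.9.
At s = 10.9: P(θ<0.91) ≈ 0.797. Adjusting to match 0.8 gives s ≈ 11.10.
So α = 0.81·11.10 ≈ 8.99, β = 0.19·11.10 ≈ 2.11.

α ≈ 8.99, β ≈ 2.11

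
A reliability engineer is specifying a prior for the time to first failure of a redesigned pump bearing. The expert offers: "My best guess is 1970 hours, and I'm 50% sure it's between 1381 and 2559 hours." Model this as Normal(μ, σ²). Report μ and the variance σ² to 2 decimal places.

μ = 1970.00, σ² = 762570.29

A symmetric 50% interval runs μ ± z·σ with z = 0.6745.
Half-width = 589, so σ = 589/0.6745 = 873.253 and σ² = 762570.29.
μ is the stated best guess, 1970.00.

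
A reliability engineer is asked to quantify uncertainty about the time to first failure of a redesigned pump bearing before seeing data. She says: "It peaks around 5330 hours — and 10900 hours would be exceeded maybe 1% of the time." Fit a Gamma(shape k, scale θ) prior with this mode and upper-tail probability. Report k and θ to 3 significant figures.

k ≈ 10.6, θ ≈ 558

Gamma(k,θ) with k>1 has mode (k−1)θ, so θ = 5330/(k−1).
Need P(X < 10900) = 0.99 with θ tied to k this way. Start at k = 2, θ = 5330: P(X<10900) ≈ 0.606.
Too low — raise k to concentrate. Iterating converges to k ≈ 10.6.
Then θ = 5330/(10.6−1) ≈ 558.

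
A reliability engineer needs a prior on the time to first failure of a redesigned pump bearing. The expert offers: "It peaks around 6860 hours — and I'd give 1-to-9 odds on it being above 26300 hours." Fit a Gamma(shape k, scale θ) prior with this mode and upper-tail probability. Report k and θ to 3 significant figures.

Gamma(k,θ) with k>1 has mode (k−1)θ, so θ = 6860/(k−1).
Need P(X < 26300) = 0.9 with θ tied to k this way. Start at k = 2, θ = 6860: P(X<26300) ≈ 0.895.
Too low — raise k to concentrate. Iterating converges to k ≈ 2.02.
Then θ = 6860/(2.02−1) ≈ 6700.

k ≈ 2.02, θ ≈ 6700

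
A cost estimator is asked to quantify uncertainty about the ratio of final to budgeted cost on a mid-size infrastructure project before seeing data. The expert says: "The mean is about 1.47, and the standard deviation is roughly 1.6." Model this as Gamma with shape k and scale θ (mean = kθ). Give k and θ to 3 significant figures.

For Gamma(k, scale θ): mean = kθ, variance = kθ², so CV = 1/√k.
CV = SD/mean = 1.6/1.47 = 1.088, hence k = 1/CV² = 0.844.
Then θ = mean/k = 1.47/0.844 = 1.74.

k ≈ 0.844, θ ≈ 1.74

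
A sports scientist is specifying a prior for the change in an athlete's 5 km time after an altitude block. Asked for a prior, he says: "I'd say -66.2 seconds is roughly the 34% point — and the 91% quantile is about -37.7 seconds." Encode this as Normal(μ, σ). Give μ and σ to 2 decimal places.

μ = -59.50, σ = 16.26

The p-quantile of Normal(μ,σ) is μ + z_p·σ, with z_{0.34} = -0.4125 and z_{0.91} = 1.341.
Eliminate σ: μ = (z₂·x₁ − z₁·x₂)/(z₂ − z₁) = (1.341·-66.2 − (-0.4125)·-37.7)/1.753 = -59.50.
Then σ = (x₂ − x₁)/(z₂ − z₁) = (-37.7 − -66.2)/1.753 = 16.26.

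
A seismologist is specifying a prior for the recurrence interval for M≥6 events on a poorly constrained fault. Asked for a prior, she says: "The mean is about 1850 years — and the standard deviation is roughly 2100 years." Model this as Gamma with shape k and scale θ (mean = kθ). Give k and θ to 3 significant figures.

For Gamma(k, scale θ): mean = kθ, variance = kθ², so CV = 1/√k.
CV = SD/mean = 2100/1850 = 1.135, hence k = 1/CV² = 0.776.
Then θ = mean/k = 1850/0.776 = 2380.

k ≈ 0.776, θ ≈ 2380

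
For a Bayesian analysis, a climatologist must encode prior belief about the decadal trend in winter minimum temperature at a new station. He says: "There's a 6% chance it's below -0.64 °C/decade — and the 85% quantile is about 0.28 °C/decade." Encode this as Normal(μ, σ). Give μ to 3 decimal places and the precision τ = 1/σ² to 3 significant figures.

μ = -0.088, τ = 7.93

The p-quantile of Normal(μ,σ) is μ + z_p·σ, with z_{0.06} = -1.555 and z_{0.85} = 1.036.
Eliminate σ: μ = (z₂·x₁ − z₁·x₂)/(z₂ − z₁) = (1.036·-0.64 − (-1.555)·0.28)/2.591 = -0.088.
Then σ = (x₂ − x₁)/(z₂ − z₁) = (0.28 − -0.64)/2.591 = 0.355.
Precision τ = 1/σ² = 1/0.355² = 7.93.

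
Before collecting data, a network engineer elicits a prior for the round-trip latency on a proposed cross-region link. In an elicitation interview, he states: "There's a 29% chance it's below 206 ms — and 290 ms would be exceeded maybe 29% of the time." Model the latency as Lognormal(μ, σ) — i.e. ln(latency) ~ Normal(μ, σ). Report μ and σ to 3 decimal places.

μ ≈ 5.499, σ ≈ 0.309

If T ~ Lognormal(μ,σ) then ln T ~ Normal(μ,σ), so the p-quantile of ln T is μ + z_p·σ.
ln(206) = 5.328 and ln(290) = 5.67; z_{0.29} = -0.5534, z_{0.71} = 0.5534.
σ = (5.67 − 5.328)/(0.5534 − (-0.5534)) = 0.309.
μ = 5.328 − (-0.5534)·0.309 = 5.499.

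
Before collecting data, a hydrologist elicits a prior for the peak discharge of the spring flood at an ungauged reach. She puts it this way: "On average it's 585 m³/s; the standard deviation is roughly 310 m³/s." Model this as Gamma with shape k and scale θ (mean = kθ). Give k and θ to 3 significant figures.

For Gamma(k, scale θ): mean = kθ, variance = kθ², so CV = 1/√k.
CV = SD/mean = 310/585 = 0.5299, hence k = 1/CV² = 3.56.
Then θ = mean/k = 585/3.56 = 164.

k ≈ 3.56, θ ≈ 164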